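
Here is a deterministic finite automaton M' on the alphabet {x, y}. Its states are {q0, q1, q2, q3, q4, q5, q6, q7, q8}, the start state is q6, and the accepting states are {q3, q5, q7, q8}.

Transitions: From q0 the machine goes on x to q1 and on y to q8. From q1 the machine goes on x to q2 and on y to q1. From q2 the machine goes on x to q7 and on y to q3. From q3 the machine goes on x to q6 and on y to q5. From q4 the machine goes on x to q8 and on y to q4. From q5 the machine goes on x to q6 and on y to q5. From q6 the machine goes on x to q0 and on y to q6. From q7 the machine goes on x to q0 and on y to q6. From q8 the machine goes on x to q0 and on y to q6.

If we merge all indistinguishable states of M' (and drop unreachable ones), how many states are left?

6

First remove the unreachable states {q4}; 8 states remain.
Initial partition by acceptance: {q3,q5,q7,q8} | {q0,q1,q2,q6}.
On input y, block {q3,q5,q7,q8} splits into {q3,q5} and {q7,q8}.
Refine {q0,q1,q2,q6} on symbol x: members go to different blocks, giving {q0,q1,q6} and {q2}.
On input x, block {q0,q1,q6} splits into {q0,q6} and {q1}.
Refine {q0,q6} on symbol x: members go to different blocks, giving {q0} and {q6}.
Stable partition: {q3,q5} | {q0} | {q7,q8} | {q2} | {q1} | {q6} — 6 equivalence classes.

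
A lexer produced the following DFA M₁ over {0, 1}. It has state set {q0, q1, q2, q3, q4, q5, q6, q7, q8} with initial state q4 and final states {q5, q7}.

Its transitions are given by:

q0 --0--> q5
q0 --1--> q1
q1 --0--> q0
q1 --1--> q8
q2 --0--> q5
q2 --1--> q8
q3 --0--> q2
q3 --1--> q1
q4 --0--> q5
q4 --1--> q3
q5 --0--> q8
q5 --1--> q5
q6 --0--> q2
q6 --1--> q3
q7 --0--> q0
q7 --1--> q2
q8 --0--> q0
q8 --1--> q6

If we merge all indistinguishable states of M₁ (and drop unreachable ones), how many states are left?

3

First remove the unreachable states {q7}; 8 states remain.
Initial partition by acceptance: {q5} | {q0,q1,q2,q3,q4,q6,q8}.
On input 0, block {q0,q1,q2,q3,q4,q6,q8} splits into {q1,q3,q6,q8} and {q0,q2,q4}.
Stable partition: {q5} | {q1,q3,q6,q8} | {q0,q2,q4} — 3 equivalence classes.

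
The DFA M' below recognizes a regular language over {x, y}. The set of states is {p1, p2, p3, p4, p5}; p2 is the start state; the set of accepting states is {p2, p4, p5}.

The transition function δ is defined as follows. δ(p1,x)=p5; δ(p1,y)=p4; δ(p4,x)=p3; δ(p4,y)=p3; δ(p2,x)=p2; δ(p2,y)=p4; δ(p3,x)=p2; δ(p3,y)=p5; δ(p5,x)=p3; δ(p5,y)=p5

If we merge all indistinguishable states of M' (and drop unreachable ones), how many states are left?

Reachable states from the start: {p2,p3,p4,p5}. Unreachable: {p1} — drop them.
Initial partition by acceptance: {p2,p4,p5} | {p3}.
On input x, block {p2,p4,p5} splits into {p4,p5} and {p2}.
Split {p4,p5} by δ(·,y) → {p4} and {p5}.
The partition is now stable with 4 blocks: {p4} | {p3} | {p2} | {p5}.

4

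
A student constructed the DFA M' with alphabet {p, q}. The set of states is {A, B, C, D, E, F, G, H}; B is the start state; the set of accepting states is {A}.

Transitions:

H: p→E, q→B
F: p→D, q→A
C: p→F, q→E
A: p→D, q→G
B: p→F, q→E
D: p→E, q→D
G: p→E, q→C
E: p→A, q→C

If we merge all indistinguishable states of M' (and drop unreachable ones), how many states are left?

6

States {H} cannot be reached from the start state, so discard them.
Start with accepting vs non-accepting: {A} | {B,C,D,E,F,G}.
Split {B,C,D,E,F,G} by δ(·,p) → {B,C,D,F,G} and {E}.
Split {B,C,D,F,G} by δ(·,p) → {B,C,F} and {D,G}.
On input p, block {B,C,F} splits into {B,C} and {F}.
Split {D,G} by δ(·,q) → {D} and {G}.
Stable partition: {A} | {B,C} | {E} | {D} | {F} | {G} — 6 equivalence classes.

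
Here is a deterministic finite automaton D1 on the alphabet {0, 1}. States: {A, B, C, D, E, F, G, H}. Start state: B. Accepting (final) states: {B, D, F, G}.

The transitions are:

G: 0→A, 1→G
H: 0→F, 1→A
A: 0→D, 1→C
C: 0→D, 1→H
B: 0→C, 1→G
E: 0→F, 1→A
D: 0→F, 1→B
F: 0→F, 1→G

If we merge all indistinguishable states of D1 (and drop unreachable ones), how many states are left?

Reachable states from the start: {A,B,C,D,F,G,H}. Unreachable: {E} — drop them.
Initial partition by acceptance: {B,D,F,G} | {A,C,H}.
On input 0, block {B,D,F,G} splits into {B,G} and {D,F}.
The partition is now stable with 3 blocks: {B,G} | {A,C,H} | {D,F}.

3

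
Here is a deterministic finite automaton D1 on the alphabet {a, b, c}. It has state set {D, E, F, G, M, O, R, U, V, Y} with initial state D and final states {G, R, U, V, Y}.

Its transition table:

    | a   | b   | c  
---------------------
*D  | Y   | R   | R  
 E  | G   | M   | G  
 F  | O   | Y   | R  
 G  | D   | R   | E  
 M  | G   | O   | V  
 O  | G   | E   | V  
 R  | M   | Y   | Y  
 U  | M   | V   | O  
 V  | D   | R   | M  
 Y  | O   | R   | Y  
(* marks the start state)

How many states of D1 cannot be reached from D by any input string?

Starting at D and following transitions, the reachable set is {D, E, G, M, O, R, V, Y}. That leaves F, U unreachable — 2 in total.

2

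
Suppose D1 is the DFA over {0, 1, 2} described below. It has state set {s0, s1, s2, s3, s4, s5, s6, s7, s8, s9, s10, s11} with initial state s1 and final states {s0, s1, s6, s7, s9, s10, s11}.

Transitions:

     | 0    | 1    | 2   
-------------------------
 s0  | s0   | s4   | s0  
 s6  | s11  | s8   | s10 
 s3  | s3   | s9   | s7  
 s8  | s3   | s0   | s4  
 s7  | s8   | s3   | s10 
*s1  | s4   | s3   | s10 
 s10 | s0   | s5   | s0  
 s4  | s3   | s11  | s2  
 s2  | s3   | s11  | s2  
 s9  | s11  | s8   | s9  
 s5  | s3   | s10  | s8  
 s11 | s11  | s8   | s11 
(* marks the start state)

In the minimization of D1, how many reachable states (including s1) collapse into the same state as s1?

First remove the unreachable states {s6}; 11 states remain.
Initial partition by acceptance: {s0,s1,s7,s9,s10,s11} | {s2,s3,s4,s5,s8}.
Split {s0,s1,s7,s9,s10,s11} by δ(·,0) → {s0,s9,s10,s11} and {s1,s7}.
Split {s2,s3,s4,s5,s8} by δ(·,2) → {s2,s4,s5,s8} and {s3}.
The partition is now stable with 4 blocks: {s0,s9,s10,s11} | {s2,s4,s5,s8} | {s1,s7} | {s3}.
The equivalence class containing s1 is {s1,s7}, of size 2.

2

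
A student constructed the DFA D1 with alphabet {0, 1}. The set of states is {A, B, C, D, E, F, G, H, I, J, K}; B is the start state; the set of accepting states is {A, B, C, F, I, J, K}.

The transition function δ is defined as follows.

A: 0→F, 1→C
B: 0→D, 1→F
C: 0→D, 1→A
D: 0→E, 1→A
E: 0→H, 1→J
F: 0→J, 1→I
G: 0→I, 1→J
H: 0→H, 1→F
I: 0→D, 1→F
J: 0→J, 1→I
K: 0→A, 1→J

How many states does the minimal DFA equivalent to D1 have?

First remove the unreachable states {G,K}; 9 states remain.
P0 = {A,B,C,F,I,J} | {D,E,H}.
Split {A,B,C,F,I,J} by δ(·,0) → {A,F,J} and {B,C,I}.
The partition is now stable with 3 blocks: {A,F,J} | {D,E,H} | {B,C,I}.

3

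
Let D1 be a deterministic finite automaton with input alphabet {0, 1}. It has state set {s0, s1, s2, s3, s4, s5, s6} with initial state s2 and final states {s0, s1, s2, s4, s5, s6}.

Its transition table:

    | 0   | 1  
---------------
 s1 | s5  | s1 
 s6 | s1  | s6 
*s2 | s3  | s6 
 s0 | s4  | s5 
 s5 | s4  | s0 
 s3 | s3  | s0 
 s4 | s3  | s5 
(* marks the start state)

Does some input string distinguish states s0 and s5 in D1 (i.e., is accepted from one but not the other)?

No

P0 = {s0,s1,s2,s4,s5,s6} | {s3}.
Refine {s0,s1,s2,s4,s5,s6} on symbol 0: members go to different blocks, giving {s0,s1,s5,s6} and {s2,s4}.
On input 0, block {s0,s1,s5,s6} splits into {s0,s5} and {s1,s6}.
Refine {s2,s4} on symbol 1: members go to different blocks, giving {s2} and {s4}.
Split {s1,s6} by δ(·,0) → {s1} and {s6}.
The partition is now stable with 6 blocks: {s0,s5} | {s3} | {s2} | {s1} | {s4} | {s6}.
s0 and s5 lie in the same block of the stable partition, so they are equivalent — no string distinguishes them.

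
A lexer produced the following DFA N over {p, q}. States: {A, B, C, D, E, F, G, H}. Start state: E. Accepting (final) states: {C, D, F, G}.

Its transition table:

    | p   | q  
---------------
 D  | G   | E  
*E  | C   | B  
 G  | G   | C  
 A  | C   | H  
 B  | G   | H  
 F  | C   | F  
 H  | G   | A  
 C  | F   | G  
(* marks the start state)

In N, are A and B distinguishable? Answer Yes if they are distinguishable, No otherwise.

No

First remove the unreachable states {D}; 7 states remain.
Initial partition by acceptance: {C,F,G} | {A,B,E,H}.
The partition is now stable with 2 blocks: {C,F,G} | {A,B,E,H}.
A and B lie in the same block of the stable partition, so they are equivalent — no string distinguishes them.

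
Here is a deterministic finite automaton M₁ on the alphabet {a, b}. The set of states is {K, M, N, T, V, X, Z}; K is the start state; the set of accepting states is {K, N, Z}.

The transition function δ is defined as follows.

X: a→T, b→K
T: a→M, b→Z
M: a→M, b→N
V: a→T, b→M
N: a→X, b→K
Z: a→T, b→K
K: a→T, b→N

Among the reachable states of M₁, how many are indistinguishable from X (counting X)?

3

Reachable states from the start: {K,M,N,T,X,Z}. Unreachable: {V} — drop them.
Initial partition by acceptance: {K,N,Z} | {M,T,X}.
The partition is now stable with 2 blocks: {K,N,Z} | {M,T,X}.
The equivalence class containing X is {M,T,X}, of size 3.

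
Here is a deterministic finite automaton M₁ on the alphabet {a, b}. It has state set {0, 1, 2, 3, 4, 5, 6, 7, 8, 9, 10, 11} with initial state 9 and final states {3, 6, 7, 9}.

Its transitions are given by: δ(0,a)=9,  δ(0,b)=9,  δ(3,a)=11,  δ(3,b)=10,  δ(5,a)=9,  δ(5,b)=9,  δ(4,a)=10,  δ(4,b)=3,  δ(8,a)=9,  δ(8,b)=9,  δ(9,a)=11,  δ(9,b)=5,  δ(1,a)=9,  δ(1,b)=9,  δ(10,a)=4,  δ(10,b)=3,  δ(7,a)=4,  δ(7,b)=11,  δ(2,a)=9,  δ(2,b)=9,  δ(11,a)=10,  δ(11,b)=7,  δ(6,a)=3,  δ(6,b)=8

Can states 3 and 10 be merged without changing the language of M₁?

No

First remove the unreachable states {0,1,2,6,8}; 7 states remain.
P0 = {3,7,9} | {4,5,10,11}.
Split {4,5,10,11} by δ(·,a) → {4,10,11} and {5}.
Split {3,7,9} by δ(·,b) → {3,7} and {9}.
Stable partition: {3,7} | {4,10,11} | {5} | {9} — 4 equivalence classes.
3 and 10 end up in different blocks, so they are distinguishable. For instance, the string 'ε' is accepted from only 3.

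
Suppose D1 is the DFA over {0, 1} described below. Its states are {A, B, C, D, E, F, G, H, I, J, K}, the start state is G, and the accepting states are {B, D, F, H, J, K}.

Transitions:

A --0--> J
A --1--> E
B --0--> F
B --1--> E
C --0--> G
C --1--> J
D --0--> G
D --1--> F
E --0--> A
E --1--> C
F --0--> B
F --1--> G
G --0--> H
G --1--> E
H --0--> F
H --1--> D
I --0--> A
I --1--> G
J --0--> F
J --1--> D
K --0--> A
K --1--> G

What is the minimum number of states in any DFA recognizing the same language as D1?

7

Reachable states from the start: {A,B,C,D,E,F,G,H,J}. Unreachable: {I,K} — drop them.
P0 = {B,D,F,H,J} | {A,C,E,G}.
Refine {B,D,F,H,J} on symbol 0: members go to different blocks, giving {B,F,H,J} and {D}.
On input 1, block {B,F,H,J} splits into {B,F} and {H,J}.
Refine {A,C,E,G} on symbol 0: members go to different blocks, giving {A,G} and {C,E}.
Split {B,F} by δ(·,1) → {B} and {F}.
Refine {C,E} on symbol 1: members go to different blocks, giving {C} and {E}.
No further refinement is possible. Final partition (7 blocks): {B} | {A,G} | {D} | {H,J} | {C} | {F} | {E}.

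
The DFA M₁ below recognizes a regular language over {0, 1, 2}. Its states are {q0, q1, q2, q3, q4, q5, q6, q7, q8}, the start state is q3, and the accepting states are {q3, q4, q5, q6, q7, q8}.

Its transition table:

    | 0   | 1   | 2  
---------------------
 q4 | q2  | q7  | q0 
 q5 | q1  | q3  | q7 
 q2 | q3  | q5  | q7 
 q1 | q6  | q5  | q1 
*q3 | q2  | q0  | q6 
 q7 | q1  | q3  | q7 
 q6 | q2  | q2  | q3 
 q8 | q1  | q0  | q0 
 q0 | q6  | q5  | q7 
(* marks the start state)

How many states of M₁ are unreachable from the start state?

2

No path from q3 leads to q4, q8; the other 7 states are all reachable.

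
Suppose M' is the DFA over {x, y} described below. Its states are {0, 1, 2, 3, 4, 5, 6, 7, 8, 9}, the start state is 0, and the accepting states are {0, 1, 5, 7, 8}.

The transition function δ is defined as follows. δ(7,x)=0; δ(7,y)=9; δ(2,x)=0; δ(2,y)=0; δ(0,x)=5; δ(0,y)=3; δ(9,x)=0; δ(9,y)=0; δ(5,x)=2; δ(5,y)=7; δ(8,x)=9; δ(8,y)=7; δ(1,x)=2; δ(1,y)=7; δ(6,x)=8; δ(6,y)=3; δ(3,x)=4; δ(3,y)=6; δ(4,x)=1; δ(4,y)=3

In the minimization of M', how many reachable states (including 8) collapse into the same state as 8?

3

Start with accepting vs non-accepting: {0,1,5,7,8} | {2,3,4,6,9}.
Split {0,1,5,7,8} by δ(·,x) → {1,5,8} and {0,7}.
Split {2,3,4,6,9} by δ(·,x) → {2,9} and {4,6} and {3}.
Split {0,7} by δ(·,x) → {0} and {7}.
No further refinement is possible. Final partition (6 blocks): {1,5,8} | {2,9} | {0} | {4,6} | {3} | {7}.
The equivalence class containing 8 is {1,5,8}, of size 3.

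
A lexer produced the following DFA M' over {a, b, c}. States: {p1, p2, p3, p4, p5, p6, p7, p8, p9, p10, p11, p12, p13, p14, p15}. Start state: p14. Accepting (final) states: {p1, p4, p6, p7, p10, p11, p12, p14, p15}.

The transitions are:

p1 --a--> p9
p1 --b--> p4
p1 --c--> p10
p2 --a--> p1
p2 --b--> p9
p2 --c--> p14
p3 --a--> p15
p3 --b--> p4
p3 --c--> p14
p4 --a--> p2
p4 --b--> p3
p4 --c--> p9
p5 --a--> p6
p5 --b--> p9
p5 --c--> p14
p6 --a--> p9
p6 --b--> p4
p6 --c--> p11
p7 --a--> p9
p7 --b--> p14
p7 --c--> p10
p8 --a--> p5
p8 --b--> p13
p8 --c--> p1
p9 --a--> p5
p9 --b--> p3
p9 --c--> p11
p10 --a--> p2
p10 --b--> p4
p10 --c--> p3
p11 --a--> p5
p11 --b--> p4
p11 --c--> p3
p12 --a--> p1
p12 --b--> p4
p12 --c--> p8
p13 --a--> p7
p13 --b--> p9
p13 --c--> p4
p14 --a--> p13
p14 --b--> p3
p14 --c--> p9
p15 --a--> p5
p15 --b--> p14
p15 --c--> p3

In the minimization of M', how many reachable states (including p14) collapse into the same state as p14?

Reachable states from the start: {p1,p2,p3,p4,p5,p6,p7,p9,p10,p11,p13,p14,p15}. Unreachable: {p8,p12} — drop them.
Start with accepting vs non-accepting: {p1,p4,p6,p7,p10,p11,p14,p15} | {p2,p3,p5,p9,p13}.
Split {p1,p4,p6,p7,p10,p11,p14,p15} by δ(·,b) → {p1,p6,p7,p10,p11,p15} and {p4,p14}.
Split {p1,p6,p7,p10,p11,p15} by δ(·,c) → {p1,p6,p7} and {p10,p11,p15}.
Refine {p2,p3,p5,p9,p13} on symbol a: members go to different blocks, giving {p2,p5,p13} and {p3} and {p9}.
No further refinement is possible. Final partition (6 blocks): {p1,p6,p7} | {p2,p5,p13} | {p4,p14} | {p10,p11,p15} | {p3} | {p9}.
The equivalence class containing p14 is {p4,p14}, of size 2.

2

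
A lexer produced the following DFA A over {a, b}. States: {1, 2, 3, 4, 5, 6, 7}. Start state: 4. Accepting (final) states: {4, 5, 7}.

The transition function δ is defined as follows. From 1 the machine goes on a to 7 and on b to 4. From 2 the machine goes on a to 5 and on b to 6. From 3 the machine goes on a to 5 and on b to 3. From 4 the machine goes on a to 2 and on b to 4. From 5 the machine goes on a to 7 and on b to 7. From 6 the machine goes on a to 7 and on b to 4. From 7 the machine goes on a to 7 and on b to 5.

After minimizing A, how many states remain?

Reachable states from the start: {2,4,5,6,7}. Unreachable: {1,3} — drop them.
P0 = {4,5,7} | {2,6}.
On input a, block {4,5,7} splits into {5,7} and {4}.
Refine {2,6} on symbol b: members go to different blocks, giving {2} and {6}.
Stable partition: {5,7} | {2} | {4} | {6} — 4 equivalence classes.

4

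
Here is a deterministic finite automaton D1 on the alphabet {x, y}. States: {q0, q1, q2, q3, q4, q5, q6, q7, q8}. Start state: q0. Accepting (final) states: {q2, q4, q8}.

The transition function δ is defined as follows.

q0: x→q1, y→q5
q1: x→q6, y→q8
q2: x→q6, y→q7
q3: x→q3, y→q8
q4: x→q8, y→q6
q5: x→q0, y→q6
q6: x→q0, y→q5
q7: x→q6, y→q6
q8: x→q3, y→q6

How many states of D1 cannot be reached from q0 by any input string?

3

BFS from q0 reaches {q0, q1, q3, q5, q6, q8}; the 3 state(s) q2, q4, q7 are never visited.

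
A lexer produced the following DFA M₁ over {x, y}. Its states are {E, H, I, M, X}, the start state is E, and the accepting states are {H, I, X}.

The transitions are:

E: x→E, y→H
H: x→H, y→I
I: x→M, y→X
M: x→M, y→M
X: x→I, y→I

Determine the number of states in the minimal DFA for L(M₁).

5

Start with accepting vs non-accepting: {H,I,X} | {E,M}.
Refine {H,I,X} on symbol x: members go to different blocks, giving {H,X} and {I}.
Split {H,X} by δ(·,x) → {H} and {X}.
Split {E,M} by δ(·,y) → {M} and {E}.
No further refinement is possible. Final partition (5 blocks): {H} | {M} | {I} | {X} | {E}.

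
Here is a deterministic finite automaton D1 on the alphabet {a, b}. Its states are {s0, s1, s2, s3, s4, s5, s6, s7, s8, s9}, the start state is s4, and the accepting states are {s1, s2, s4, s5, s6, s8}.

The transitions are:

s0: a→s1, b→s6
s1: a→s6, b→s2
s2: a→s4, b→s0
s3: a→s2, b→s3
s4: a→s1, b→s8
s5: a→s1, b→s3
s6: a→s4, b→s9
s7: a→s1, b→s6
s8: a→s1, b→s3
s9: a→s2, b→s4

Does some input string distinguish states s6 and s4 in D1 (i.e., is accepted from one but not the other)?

Reachable states from the start: {s0,s1,s2,s3,s4,s6,s8,s9}. Unreachable: {s5,s7} — drop them.
Start with accepting vs non-accepting: {s1,s2,s4,s6,s8} | {s0,s3,s9}.
Refine {s1,s2,s4,s6,s8} on symbol b: members go to different blocks, giving {s2,s6,s8} and {s1,s4}.
Split {s0,s3,s9} by δ(·,a) → {s3,s9} and {s0}.
Split {s2,s6,s8} by δ(·,b) → {s6,s8} and {s2}.
Split {s3,s9} by δ(·,b) → {s3} and {s9}.
Refine {s6,s8} on symbol b: members go to different blocks, giving {s6} and {s8}.
Refine {s1,s4} on symbol a: members go to different blocks, giving {s1} and {s4}.
The partition is now stable with 8 blocks: {s6} | {s3} | {s1} | {s0} | {s2} | {s9} | {s8} | {s4}.
s6 and s4 end up in different blocks, so they are distinguishable. For instance, the string 'b' is accepted from only s4.

Yes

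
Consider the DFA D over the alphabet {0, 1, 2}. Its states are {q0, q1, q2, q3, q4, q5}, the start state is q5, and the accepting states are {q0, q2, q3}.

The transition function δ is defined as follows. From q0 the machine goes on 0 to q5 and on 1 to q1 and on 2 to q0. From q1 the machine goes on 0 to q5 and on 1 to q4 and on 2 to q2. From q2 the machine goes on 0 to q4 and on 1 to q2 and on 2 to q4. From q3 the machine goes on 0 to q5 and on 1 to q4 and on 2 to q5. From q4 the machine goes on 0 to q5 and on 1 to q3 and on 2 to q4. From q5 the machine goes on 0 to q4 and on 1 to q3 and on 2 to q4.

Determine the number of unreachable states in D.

3

No path from q5 leads to q0, q1, q2; the other 3 states are all reachable.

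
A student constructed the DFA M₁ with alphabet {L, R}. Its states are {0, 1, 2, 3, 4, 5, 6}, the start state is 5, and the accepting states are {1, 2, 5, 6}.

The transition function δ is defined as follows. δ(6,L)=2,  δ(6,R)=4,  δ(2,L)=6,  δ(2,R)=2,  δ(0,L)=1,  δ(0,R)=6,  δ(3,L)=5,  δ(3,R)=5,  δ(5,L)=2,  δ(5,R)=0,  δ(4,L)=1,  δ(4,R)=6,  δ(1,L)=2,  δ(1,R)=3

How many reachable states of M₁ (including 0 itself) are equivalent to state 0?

All states are reachable from the start state.
Start with accepting vs non-accepting: {1,2,5,6} | {0,3,4}.
On input R, block {1,2,5,6} splits into {1,5,6} and {2}.
The partition is now stable with 3 blocks: {1,5,6} | {0,3,4} | {2}.
State 0 belongs to the block {0,3,4}, which has 3 states.

3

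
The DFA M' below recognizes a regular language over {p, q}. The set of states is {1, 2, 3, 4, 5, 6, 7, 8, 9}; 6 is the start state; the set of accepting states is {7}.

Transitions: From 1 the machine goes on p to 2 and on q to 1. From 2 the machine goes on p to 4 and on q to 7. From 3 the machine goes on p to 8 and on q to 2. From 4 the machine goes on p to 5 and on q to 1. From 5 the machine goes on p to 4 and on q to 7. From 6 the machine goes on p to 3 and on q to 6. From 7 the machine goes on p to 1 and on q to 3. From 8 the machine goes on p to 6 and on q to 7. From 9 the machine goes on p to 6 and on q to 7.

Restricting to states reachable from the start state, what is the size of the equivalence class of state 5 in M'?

States {9} cannot be reached from the start state, so discard them.
P0 = {7} | {1,2,3,4,5,6,8}.
Split {1,2,3,4,5,6,8} by δ(·,q) → {1,3,4,6} and {2,5,8}.
Split {1,3,4,6} by δ(·,p) → {1,3,4} and {6}.
Split {1,3,4} by δ(·,q) → {1,4} and {3}.
On input p, block {2,5,8} splits into {2,5} and {8}.
No further refinement is possible. Final partition (6 blocks): {7} | {1,4} | {2,5} | {6} | {3} | {8}.
The equivalence class containing 5 is {2,5}, of size 2.

2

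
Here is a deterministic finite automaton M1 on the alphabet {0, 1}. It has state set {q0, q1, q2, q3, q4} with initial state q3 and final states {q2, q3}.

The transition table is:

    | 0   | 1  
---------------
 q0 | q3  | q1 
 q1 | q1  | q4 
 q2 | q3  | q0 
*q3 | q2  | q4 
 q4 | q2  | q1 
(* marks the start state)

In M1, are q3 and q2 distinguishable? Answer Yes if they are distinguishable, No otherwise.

Start with accepting vs non-accepting: {q2,q3} | {q0,q1,q4}.
On input 0, block {q0,q1,q4} splits into {q0,q4} and {q1}.
The partition is now stable with 3 blocks: {q2,q3} | {q0,q4} | {q1}.
q3 and q2 lie in the same block of the stable partition, so they are equivalent — no string distinguishes them.

No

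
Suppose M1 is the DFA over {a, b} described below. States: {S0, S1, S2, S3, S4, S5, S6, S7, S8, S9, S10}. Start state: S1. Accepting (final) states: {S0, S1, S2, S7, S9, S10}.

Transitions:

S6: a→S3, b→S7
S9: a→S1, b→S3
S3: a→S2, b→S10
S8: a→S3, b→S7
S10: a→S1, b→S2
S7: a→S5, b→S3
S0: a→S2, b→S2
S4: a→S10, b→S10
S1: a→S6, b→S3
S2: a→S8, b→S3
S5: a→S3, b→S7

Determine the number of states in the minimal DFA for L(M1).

States {S0,S4,S9} cannot be reached from the start state, so discard them.
P0 = {S1,S2,S7,S10} | {S3,S5,S6,S8}.
Split {S1,S2,S7,S10} by δ(·,a) → {S1,S2,S7} and {S10}.
Split {S3,S5,S6,S8} by δ(·,a) → {S5,S6,S8} and {S3}.
No further refinement is possible. Final partition (4 blocks): {S1,S2,S7} | {S5,S6,S8} | {S10} | {S3}.

4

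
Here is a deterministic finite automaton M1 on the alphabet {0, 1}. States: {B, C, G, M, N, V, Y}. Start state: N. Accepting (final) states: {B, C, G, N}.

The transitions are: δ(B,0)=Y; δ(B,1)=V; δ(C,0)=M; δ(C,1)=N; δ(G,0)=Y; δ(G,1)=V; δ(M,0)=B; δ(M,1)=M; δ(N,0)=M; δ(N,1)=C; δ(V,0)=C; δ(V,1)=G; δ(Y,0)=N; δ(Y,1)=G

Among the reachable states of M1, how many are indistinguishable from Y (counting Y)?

Initial partition by acceptance: {B,C,G,N} | {M,V,Y}.
On input 1, block {B,C,G,N} splits into {B,G} and {C,N}.
On input 0, block {M,V,Y} splits into {V,Y} and {M}.
The partition is now stable with 4 blocks: {B,G} | {V,Y} | {C,N} | {M}.
The equivalence class containing Y is {V,Y}, of size 2.

2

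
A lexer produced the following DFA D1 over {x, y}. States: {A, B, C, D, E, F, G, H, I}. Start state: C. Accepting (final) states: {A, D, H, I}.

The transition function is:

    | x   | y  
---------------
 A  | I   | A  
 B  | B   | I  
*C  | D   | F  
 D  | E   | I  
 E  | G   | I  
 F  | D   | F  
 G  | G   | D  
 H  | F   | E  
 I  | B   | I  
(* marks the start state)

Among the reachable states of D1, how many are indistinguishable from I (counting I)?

2

States {A,H} cannot be reached from the start state, so discard them.
Initial partition by acceptance: {D,I} | {B,C,E,F,G}.
On input x, block {B,C,E,F,G} splits into {B,E,G} and {C,F}.
No further refinement is possible. Final partition (3 blocks): {D,I} | {B,E,G} | {C,F}.
The equivalence class containing I is {D,I}, of size 2.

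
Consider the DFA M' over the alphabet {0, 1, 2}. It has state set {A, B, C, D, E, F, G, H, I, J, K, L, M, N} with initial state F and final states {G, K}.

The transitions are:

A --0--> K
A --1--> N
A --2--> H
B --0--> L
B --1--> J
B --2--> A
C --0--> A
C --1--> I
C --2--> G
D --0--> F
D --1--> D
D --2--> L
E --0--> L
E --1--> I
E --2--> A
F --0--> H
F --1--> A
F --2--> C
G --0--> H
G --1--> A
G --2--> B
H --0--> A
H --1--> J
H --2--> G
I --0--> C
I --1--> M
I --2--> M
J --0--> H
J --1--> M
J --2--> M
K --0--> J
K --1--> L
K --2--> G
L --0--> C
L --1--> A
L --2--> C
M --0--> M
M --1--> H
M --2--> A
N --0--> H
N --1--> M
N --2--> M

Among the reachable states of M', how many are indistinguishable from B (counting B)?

Reachable states from the start: {A,B,C,F,G,H,I,J,K,L,M,N}. Unreachable: {D,E} — drop them.
Initial partition by acceptance: {G,K} | {A,B,C,F,H,I,J,L,M,N}.
On input 2, block {G,K} splits into {G} and {K}.
On input 0, block {A,B,C,F,H,I,J,L,M,N} splits into {B,C,F,H,I,J,L,M,N} and {A}.
On input 0, block {B,C,F,H,I,J,L,M,N} splits into {B,F,I,J,L,M,N} and {C,H}.
On input 0, block {B,F,I,J,L,M,N} splits into {F,I,J,L,N} and {B,M}.
Refine {F,I,J,L,N} on symbol 1: members go to different blocks, giving {I,J,N} and {F,L}.
Refine {B,M} on symbol 0: members go to different blocks, giving {B} and {M}.
No further refinement is possible. Final partition (8 blocks): {G} | {I,J,N} | {K} | {A} | {C,H} | {B} | {F,L} | {M}.
State B belongs to the block {B}, which has 1 states.

1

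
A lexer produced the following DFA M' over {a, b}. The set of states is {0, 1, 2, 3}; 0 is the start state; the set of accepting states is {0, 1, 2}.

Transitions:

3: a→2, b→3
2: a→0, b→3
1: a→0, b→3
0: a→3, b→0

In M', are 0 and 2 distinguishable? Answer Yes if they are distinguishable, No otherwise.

States {1} cannot be reached from the start state, so discard them.
P0 = {0,2} | {3}.
Refine {0,2} on symbol a: members go to different blocks, giving {0} and {2}.
The partition is now stable with 3 blocks: {0} | {3} | {2}.
0 and 2 end up in different blocks, so they are distinguishable. For instance, the string 'a' is accepted from only 2.

Yes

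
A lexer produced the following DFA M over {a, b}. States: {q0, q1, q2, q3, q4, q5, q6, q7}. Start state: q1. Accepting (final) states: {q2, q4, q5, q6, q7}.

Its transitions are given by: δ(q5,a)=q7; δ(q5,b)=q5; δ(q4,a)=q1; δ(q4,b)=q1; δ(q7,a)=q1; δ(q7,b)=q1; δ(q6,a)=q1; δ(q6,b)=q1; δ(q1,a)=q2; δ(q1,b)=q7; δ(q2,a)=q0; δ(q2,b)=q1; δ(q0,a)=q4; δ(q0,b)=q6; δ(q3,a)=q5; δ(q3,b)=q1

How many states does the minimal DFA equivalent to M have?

2

Reachable states from the start: {q0,q1,q2,q4,q6,q7}. Unreachable: {q3,q5} — drop them.
Initial partition by acceptance: {q2,q4,q6,q7} | {q0,q1}.
No further refinement is possible. Final partition (2 blocks): {q2,q4,q6,q7} | {q0,q1}.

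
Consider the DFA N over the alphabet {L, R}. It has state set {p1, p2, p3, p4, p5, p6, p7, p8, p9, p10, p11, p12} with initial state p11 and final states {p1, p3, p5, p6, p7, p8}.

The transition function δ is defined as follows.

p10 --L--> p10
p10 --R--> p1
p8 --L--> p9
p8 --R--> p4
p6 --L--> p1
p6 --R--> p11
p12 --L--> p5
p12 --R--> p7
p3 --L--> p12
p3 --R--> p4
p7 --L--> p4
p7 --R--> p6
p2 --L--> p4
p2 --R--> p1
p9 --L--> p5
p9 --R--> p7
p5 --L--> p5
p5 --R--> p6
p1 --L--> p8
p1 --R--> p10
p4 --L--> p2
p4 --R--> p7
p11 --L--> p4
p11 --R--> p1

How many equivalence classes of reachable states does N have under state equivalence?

Reachable states from the start: {p1,p2,p4,p5,p6,p7,p8,p9,p10,p11}. Unreachable: {p3,p12} — drop them.
Start with accepting vs non-accepting: {p1,p5,p6,p7,p8} | {p2,p4,p9,p10,p11}.
On input L, block {p1,p5,p6,p7,p8} splits into {p1,p5,p6} and {p7,p8}.
Split {p1,p5,p6} by δ(·,L) → {p5,p6} and {p1}.
Split {p5,p6} by δ(·,L) → {p5} and {p6}.
Split {p2,p4,p9,p10,p11} by δ(·,L) → {p2,p4,p10,p11} and {p9}.
On input R, block {p2,p4,p10,p11} splits into {p2,p10,p11} and {p4}.
Split {p2,p10,p11} by δ(·,L) → {p2,p11} and {p10}.
Split {p7,p8} by δ(·,L) → {p7} and {p8}.
The partition is now stable with 9 blocks: {p5} | {p2,p11} | {p7} | {p1} | {p6} | {p9} | {p4} | {p10} | {p8}.

9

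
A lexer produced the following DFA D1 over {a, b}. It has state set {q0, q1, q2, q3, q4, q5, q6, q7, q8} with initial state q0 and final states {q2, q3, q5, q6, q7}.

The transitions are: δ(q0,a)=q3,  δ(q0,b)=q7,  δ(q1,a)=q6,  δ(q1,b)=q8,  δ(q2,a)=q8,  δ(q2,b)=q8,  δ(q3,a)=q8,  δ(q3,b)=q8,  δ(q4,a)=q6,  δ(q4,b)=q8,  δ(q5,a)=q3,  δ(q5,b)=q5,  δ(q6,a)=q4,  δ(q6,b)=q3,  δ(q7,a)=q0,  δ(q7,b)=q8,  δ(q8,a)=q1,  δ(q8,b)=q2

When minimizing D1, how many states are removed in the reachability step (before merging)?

No path from q0 leads to q5; the other 8 states are all reachable.

1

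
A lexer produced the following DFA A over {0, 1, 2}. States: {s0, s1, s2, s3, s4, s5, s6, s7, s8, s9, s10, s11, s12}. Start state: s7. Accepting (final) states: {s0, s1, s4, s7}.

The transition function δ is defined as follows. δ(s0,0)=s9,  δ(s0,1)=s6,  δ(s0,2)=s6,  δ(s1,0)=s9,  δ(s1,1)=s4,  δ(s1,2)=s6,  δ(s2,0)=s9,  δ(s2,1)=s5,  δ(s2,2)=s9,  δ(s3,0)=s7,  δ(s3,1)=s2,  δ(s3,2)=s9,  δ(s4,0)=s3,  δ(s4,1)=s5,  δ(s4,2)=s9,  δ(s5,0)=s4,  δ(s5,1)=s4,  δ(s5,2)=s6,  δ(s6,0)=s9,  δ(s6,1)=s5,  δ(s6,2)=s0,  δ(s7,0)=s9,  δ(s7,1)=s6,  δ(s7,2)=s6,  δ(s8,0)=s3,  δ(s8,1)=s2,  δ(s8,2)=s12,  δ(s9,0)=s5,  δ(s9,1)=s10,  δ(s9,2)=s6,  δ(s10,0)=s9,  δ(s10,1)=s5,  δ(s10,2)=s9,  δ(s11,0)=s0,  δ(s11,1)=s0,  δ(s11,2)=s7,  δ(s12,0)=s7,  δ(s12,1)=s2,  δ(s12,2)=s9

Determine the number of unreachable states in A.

4

BFS from s7 reaches {s0, s2, s3, s4, s5, s6, s7, s9, s10}; the 4 state(s) s1, s8, s11, s12 are never visited.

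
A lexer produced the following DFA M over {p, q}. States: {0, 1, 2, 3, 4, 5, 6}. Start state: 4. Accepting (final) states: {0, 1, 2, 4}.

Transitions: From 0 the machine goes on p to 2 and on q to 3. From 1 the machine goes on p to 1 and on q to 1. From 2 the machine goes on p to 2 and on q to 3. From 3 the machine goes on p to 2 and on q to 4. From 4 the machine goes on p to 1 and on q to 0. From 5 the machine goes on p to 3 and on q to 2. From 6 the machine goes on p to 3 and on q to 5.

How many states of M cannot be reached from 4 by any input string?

2

No path from 4 leads to 5, 6; the other 5 states are all reachable.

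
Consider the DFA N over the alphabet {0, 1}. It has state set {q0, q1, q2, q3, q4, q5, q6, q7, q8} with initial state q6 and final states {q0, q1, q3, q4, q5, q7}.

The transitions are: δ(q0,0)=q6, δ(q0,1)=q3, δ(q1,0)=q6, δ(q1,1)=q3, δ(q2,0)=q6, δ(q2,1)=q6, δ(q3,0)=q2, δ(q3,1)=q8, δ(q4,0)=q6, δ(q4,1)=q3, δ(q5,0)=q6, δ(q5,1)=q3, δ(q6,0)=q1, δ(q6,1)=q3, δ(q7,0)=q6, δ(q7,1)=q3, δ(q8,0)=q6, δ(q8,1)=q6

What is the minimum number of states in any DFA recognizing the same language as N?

4

States {q0,q4,q5,q7} cannot be reached from the start state, so discard them.
Start with accepting vs non-accepting: {q1,q3} | {q2,q6,q8}.
On input 1, block {q1,q3} splits into {q1} and {q3}.
On input 0, block {q2,q6,q8} splits into {q2,q8} and {q6}.
Stable partition: {q1} | {q2,q8} | {q3} | {q6} — 4 equivalence classes.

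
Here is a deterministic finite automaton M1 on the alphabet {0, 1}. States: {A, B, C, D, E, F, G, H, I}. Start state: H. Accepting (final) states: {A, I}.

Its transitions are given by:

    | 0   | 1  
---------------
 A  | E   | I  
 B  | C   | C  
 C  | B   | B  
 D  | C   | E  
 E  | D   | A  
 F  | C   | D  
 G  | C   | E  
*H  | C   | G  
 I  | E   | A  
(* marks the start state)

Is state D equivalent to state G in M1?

Yes

First remove the unreachable states {F}; 8 states remain.
Start with accepting vs non-accepting: {A,I} | {B,C,D,E,G,H}.
Refine {B,C,D,E,G,H} on symbol 1: members go to different blocks, giving {B,C,D,G,H} and {E}.
On input 1, block {B,C,D,G,H} splits into {B,C,H} and {D,G}.
Refine {B,C,H} on symbol 1: members go to different blocks, giving {B,C} and {H}.
The partition is now stable with 5 blocks: {A,I} | {B,C} | {E} | {D,G} | {H}.
D and G lie in the same block of the stable partition, so they are equivalent — no string distinguishes them.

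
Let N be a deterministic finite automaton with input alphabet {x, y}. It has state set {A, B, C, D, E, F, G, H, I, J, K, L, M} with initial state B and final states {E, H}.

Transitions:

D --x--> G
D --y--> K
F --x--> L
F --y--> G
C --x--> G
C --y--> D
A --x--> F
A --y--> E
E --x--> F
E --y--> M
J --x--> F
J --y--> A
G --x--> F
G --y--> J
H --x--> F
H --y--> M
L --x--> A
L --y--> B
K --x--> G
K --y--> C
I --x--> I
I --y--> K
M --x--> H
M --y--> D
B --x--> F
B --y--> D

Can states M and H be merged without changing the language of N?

States {I} cannot be reached from the start state, so discard them.
Start with accepting vs non-accepting: {E,H} | {A,B,C,D,F,G,J,K,L,M}.
Split {A,B,C,D,F,G,J,K,L,M} by δ(·,x) → {A,B,C,D,F,G,J,K,L} and {M}.
On input y, block {A,B,C,D,F,G,J,K,L} splits into {B,C,D,F,G,J,K,L} and {A}.
On input x, block {B,C,D,F,G,J,K,L} splits into {B,C,D,F,G,J,K} and {L}.
On input x, block {B,C,D,F,G,J,K} splits into {B,C,D,G,J,K} and {F}.
On input x, block {B,C,D,G,J,K} splits into {B,G,J} and {C,D,K}.
Split {B,G,J} by δ(·,y) → {B} and {G} and {J}.
The partition is now stable with 9 blocks: {E,H} | {B} | {M} | {A} | {L} | {F} | {C,D,K} | {G} | {J}.
M and H end up in different blocks, so they are distinguishable. For instance, the string 'ε' is accepted from only H.

No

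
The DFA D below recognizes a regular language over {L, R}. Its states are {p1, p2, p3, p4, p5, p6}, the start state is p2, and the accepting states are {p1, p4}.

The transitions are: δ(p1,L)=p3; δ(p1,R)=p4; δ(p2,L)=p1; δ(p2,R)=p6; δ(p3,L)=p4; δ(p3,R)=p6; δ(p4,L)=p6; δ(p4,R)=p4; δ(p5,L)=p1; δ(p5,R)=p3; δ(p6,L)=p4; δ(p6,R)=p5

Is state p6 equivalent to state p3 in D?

All states are reachable from the start state.
P0 = {p1,p4} | {p2,p3,p5,p6}.
No further refinement is possible. Final partition (2 blocks): {p1,p4} | {p2,p3,p5,p6}.
p6 and p3 lie in the same block of the stable partition, so they are equivalent — no string distinguishes them.

Yes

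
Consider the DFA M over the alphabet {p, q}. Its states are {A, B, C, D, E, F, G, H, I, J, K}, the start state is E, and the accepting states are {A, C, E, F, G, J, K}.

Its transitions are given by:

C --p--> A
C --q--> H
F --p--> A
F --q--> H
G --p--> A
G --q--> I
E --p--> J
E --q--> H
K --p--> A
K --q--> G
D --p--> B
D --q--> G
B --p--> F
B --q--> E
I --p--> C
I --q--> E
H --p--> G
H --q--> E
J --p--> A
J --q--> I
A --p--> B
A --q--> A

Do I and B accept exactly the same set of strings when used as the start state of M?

States {D,K} cannot be reached from the start state, so discard them.
Initial partition by acceptance: {A,C,E,F,G,J} | {B,H,I}.
Refine {A,C,E,F,G,J} on symbol p: members go to different blocks, giving {C,E,F,G,J} and {A}.
On input p, block {C,E,F,G,J} splits into {C,F,G,J} and {E}.
No further refinement is possible. Final partition (4 blocks): {C,F,G,J} | {B,H,I} | {A} | {E}.
I and B lie in the same block of the stable partition, so they are equivalent — no string distinguishes them.

Yes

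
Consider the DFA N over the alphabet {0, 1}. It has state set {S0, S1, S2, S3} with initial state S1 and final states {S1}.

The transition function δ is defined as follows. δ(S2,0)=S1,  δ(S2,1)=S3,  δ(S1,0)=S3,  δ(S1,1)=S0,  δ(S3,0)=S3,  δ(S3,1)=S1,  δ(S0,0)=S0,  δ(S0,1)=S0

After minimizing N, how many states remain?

3

Reachable states from the start: {S0,S1,S3}. Unreachable: {S2} — drop them.
Initial partition by acceptance: {S1} | {S0,S3}.
On input 1, block {S0,S3} splits into {S0} and {S3}.
The partition is now stable with 3 blocks: {S1} | {S0} | {S3}.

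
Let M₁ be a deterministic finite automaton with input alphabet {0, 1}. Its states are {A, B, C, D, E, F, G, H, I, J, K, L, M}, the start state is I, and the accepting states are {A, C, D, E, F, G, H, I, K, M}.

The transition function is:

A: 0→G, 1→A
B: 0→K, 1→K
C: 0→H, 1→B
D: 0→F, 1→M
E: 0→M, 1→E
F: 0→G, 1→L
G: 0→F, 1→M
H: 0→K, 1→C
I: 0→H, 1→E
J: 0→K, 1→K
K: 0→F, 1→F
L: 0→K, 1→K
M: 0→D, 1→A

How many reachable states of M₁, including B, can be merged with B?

2

States {J} cannot be reached from the start state, so discard them.
Start with accepting vs non-accepting: {A,C,D,E,F,G,H,I,K,M} | {B,L}.
Refine {A,C,D,E,F,G,H,I,K,M} on symbol 1: members go to different blocks, giving {A,D,E,G,H,I,K,M} and {C,F}.
Refine {A,D,E,G,H,I,K,M} on symbol 0: members go to different blocks, giving {A,E,H,I,M} and {D,G,K}.
Refine {A,E,H,I,M} on symbol 0: members go to different blocks, giving {A,H,M} and {E,I}.
Split {A,H,M} by δ(·,1) → {A,M} and {H}.
Split {C,F} by δ(·,0) → {C} and {F}.
On input 1, block {D,G,K} splits into {D,G} and {K}.
On input 0, block {E,I} splits into {E} and {I}.
Stable partition: {A,M} | {B,L} | {C} | {D,G} | {E} | {H} | {F} | {K} | {I} — 9 equivalence classes.
The equivalence class containing B is {B,L}, of size 2.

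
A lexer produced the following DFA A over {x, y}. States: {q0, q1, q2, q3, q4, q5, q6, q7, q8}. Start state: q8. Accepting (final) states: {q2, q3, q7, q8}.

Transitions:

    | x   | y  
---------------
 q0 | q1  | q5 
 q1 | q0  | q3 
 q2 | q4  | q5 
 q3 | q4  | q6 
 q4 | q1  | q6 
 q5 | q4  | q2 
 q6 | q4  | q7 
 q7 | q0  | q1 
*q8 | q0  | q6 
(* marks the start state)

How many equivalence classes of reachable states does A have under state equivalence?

Every state is reachable, so we keep all 9.
Start with accepting vs non-accepting: {q2,q3,q7,q8} | {q0,q1,q4,q5,q6}.
On input y, block {q0,q1,q4,q5,q6} splits into {q1,q5,q6} and {q0,q4}.
No further refinement is possible. Final partition (3 blocks): {q2,q3,q7,q8} | {q1,q5,q6} | {q0,q4}.

3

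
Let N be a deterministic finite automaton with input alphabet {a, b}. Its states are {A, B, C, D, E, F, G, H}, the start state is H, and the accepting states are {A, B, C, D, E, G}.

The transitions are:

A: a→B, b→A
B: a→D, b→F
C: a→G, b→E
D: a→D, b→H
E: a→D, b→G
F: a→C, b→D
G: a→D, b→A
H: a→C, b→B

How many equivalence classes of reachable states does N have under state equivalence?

4

P0 = {A,B,C,D,E,G} | {F,H}.
On input b, block {A,B,C,D,E,G} splits into {A,C,E,G} and {B,D}.
Split {A,C,E,G} by δ(·,a) → {A,E,G} and {C}.
The partition is now stable with 4 blocks: {A,E,G} | {F,H} | {B,D} | {C}.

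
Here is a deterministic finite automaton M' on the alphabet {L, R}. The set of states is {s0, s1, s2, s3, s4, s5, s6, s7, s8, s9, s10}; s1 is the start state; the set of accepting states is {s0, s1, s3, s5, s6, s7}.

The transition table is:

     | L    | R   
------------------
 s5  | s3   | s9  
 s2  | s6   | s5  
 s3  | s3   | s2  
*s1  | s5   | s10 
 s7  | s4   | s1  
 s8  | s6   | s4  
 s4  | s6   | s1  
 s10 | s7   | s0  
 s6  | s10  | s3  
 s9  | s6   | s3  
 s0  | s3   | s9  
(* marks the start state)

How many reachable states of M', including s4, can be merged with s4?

4

First remove the unreachable states {s8}; 10 states remain.
P0 = {s0,s1,s3,s5,s6,s7} | {s2,s4,s9,s10}.
Split {s0,s1,s3,s5,s6,s7} by δ(·,L) → {s0,s1,s3,s5} and {s6,s7}.
No further refinement is possible. Final partition (3 blocks): {s0,s1,s3,s5} | {s2,s4,s9,s10} | {s6,s7}.
State s4 belongs to the block {s2,s4,s9,s10}, which has 4 states.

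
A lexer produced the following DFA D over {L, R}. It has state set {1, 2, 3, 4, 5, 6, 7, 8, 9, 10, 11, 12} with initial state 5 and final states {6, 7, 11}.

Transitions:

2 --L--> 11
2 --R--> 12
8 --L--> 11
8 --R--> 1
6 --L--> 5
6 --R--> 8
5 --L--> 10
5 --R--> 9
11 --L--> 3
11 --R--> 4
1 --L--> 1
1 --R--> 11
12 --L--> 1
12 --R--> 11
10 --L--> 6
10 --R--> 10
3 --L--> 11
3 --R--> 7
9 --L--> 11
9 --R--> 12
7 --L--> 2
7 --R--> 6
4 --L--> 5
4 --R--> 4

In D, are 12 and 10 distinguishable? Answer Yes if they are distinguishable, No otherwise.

All states are reachable from the start state.
Initial partition by acceptance: {6,7,11} | {1,2,3,4,5,8,9,10,12}.
Split {6,7,11} by δ(·,R) → {6,11} and {7}.
Split {1,2,3,4,5,8,9,10,12} by δ(·,L) → {2,3,8,9,10} and {1,4,5,12}.
On input L, block {6,11} splits into {6} and {11}.
On input L, block {2,3,8,9,10} splits into {2,3,8,9} and {10}.
On input R, block {2,3,8,9} splits into {2,8,9} and {3}.
On input L, block {1,4,5,12} splits into {1,4,12} and {5}.
On input L, block {1,4,12} splits into {1,12} and {4}.
Stable partition: {6} | {2,8,9} | {7} | {1,12} | {11} | {10} | {3} | {5} | {4} — 9 equivalence classes.
12 and 10 end up in different blocks, so they are distinguishable. For instance, the string 'L' is accepted from only 10.

Yes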